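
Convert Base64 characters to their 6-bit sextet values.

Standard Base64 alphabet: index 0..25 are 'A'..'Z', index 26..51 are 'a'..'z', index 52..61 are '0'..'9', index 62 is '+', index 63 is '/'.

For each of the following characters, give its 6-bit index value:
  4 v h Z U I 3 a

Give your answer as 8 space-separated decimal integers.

'4': 0..9 range, 52 + ord('4') − ord('0') = 56
'v': a..z range, 26 + ord('v') − ord('a') = 47
'h': a..z range, 26 + ord('h') − ord('a') = 33
'Z': A..Z range, ord('Z') − ord('A') = 25
'U': A..Z range, ord('U') − ord('A') = 20
'I': A..Z range, ord('I') − ord('A') = 8
'3': 0..9 range, 52 + ord('3') − ord('0') = 55
'a': a..z range, 26 + ord('a') − ord('a') = 26

Answer: 56 47 33 25 20 8 55 26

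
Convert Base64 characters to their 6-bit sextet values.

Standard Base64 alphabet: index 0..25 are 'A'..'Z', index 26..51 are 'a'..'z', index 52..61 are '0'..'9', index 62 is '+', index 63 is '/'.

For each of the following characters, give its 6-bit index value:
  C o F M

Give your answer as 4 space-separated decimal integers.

Answer: 2 40 5 12

Derivation:
'C': A..Z range, ord('C') − ord('A') = 2
'o': a..z range, 26 + ord('o') − ord('a') = 40
'F': A..Z range, ord('F') − ord('A') = 5
'M': A..Z range, ord('M') − ord('A') = 12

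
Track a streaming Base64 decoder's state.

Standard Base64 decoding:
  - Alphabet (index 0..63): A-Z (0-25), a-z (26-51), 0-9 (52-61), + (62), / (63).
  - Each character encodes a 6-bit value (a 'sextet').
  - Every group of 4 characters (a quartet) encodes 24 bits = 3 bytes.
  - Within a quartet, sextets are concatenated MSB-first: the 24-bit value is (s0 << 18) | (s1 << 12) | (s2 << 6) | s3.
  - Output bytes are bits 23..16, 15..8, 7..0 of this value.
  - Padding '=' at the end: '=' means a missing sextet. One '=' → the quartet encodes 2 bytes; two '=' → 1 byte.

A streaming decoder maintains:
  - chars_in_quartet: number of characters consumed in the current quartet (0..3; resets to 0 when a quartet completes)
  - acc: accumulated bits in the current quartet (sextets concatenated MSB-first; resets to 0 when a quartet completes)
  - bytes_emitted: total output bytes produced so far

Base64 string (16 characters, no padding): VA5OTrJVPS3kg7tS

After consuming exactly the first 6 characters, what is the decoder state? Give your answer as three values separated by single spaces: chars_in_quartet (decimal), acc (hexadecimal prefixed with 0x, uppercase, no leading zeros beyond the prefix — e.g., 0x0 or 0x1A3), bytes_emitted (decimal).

Answer: 2 0x4EB 3

Derivation:
After char 0 ('V'=21): chars_in_quartet=1 acc=0x15 bytes_emitted=0
After char 1 ('A'=0): chars_in_quartet=2 acc=0x540 bytes_emitted=0
After char 2 ('5'=57): chars_in_quartet=3 acc=0x15039 bytes_emitted=0
After char 3 ('O'=14): chars_in_quartet=4 acc=0x540E4E -> emit 54 0E 4E, reset; bytes_emitted=3
After char 4 ('T'=19): chars_in_quartet=1 acc=0x13 bytes_emitted=3
After char 5 ('r'=43): chars_in_quartet=2 acc=0x4EB bytes_emitted=3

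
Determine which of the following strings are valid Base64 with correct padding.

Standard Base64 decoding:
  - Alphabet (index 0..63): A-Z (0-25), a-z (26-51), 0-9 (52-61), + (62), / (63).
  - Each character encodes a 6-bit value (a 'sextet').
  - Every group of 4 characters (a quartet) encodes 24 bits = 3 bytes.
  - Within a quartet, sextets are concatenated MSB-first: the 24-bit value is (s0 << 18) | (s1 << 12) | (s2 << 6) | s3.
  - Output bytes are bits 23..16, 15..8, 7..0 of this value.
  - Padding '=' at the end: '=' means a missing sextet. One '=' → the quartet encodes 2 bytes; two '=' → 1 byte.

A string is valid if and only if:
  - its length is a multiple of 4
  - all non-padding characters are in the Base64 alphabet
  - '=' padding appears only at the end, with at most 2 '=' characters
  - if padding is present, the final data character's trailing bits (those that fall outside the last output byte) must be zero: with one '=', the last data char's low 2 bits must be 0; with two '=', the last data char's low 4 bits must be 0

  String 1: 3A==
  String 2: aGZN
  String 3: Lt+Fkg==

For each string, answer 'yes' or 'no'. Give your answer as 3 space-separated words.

String 1: '3A==' → valid
String 2: 'aGZN' → valid
String 3: 'Lt+Fkg==' → valid

Answer: yes yes yes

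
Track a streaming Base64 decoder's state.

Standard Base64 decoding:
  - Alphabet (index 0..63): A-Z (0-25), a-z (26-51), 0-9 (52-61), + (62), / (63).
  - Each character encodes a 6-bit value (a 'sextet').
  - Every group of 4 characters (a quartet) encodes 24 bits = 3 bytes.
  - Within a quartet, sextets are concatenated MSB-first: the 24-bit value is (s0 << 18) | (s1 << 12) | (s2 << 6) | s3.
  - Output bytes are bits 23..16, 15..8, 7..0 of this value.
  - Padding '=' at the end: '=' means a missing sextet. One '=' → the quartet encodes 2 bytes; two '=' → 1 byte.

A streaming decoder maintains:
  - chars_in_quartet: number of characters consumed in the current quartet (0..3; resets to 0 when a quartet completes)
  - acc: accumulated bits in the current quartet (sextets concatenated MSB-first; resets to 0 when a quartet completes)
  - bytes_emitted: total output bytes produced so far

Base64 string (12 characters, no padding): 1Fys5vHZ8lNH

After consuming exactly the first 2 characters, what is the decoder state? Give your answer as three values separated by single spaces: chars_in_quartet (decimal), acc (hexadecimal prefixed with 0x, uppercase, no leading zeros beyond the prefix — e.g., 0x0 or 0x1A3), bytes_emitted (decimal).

Answer: 2 0xD45 0

Derivation:
After char 0 ('1'=53): chars_in_quartet=1 acc=0x35 bytes_emitted=0
After char 1 ('F'=5): chars_in_quartet=2 acc=0xD45 bytes_emitted=0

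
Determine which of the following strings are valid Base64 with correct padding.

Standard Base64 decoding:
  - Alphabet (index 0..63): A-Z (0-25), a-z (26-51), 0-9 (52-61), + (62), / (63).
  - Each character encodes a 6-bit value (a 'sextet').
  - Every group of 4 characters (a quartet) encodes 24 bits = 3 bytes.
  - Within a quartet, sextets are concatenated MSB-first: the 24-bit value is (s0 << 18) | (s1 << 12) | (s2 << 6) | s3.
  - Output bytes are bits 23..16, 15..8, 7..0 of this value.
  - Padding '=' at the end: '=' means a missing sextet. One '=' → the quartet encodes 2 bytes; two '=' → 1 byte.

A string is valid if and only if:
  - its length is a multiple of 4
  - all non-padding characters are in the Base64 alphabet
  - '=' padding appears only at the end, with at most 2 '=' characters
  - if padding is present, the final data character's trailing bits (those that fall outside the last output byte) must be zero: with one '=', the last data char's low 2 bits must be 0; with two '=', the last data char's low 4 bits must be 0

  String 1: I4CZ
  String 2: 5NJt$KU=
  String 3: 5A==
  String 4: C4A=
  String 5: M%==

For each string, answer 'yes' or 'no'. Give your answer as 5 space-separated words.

Answer: yes no yes yes no

Derivation:
String 1: 'I4CZ' → valid
String 2: '5NJt$KU=' → invalid (bad char(s): ['$'])
String 3: '5A==' → valid
String 4: 'C4A=' → valid
String 5: 'M%==' → invalid (bad char(s): ['%'])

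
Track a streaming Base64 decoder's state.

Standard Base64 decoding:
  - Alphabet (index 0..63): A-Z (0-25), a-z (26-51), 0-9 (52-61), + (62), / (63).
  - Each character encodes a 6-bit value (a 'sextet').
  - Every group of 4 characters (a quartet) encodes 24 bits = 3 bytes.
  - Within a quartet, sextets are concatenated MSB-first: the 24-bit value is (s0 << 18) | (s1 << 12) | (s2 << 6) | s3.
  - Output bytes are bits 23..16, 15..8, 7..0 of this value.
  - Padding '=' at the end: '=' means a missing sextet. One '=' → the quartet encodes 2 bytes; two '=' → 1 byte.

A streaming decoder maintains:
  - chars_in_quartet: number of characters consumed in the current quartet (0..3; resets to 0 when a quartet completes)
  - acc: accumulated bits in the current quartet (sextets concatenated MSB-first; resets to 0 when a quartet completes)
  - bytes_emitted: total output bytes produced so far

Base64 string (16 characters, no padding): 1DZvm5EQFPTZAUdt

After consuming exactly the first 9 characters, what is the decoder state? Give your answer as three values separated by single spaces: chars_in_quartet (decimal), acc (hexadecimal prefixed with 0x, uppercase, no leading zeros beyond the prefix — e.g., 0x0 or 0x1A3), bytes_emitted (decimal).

Answer: 1 0x5 6

Derivation:
After char 0 ('1'=53): chars_in_quartet=1 acc=0x35 bytes_emitted=0
After char 1 ('D'=3): chars_in_quartet=2 acc=0xD43 bytes_emitted=0
After char 2 ('Z'=25): chars_in_quartet=3 acc=0x350D9 bytes_emitted=0
After char 3 ('v'=47): chars_in_quartet=4 acc=0xD4366F -> emit D4 36 6F, reset; bytes_emitted=3
After char 4 ('m'=38): chars_in_quartet=1 acc=0x26 bytes_emitted=3
After char 5 ('5'=57): chars_in_quartet=2 acc=0x9B9 bytes_emitted=3
After char 6 ('E'=4): chars_in_quartet=3 acc=0x26E44 bytes_emitted=3
After char 7 ('Q'=16): chars_in_quartet=4 acc=0x9B9110 -> emit 9B 91 10, reset; bytes_emitted=6
After char 8 ('F'=5): chars_in_quartet=1 acc=0x5 bytes_emitted=6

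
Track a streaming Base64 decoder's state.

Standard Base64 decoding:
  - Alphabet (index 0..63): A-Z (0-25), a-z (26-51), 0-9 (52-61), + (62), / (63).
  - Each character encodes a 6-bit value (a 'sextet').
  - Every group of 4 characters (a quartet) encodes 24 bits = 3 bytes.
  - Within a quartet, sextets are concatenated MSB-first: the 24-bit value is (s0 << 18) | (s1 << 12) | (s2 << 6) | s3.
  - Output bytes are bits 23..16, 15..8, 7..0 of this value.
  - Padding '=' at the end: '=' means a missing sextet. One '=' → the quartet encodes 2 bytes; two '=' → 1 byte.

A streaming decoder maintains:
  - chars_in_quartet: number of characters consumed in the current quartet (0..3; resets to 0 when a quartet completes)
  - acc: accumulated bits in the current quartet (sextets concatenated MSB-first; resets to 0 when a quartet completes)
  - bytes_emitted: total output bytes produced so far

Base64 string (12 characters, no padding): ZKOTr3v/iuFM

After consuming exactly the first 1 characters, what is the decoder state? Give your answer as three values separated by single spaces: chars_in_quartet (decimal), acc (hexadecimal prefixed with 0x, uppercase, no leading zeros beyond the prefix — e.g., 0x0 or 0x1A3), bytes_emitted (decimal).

Answer: 1 0x19 0

Derivation:
After char 0 ('Z'=25): chars_in_quartet=1 acc=0x19 bytes_emitted=0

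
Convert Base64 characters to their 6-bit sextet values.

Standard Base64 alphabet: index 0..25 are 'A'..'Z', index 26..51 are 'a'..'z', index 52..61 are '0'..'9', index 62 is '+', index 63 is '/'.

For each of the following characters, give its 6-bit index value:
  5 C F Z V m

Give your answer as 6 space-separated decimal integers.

Answer: 57 2 5 25 21 38

Derivation:
'5': 0..9 range, 52 + ord('5') − ord('0') = 57
'C': A..Z range, ord('C') − ord('A') = 2
'F': A..Z range, ord('F') − ord('A') = 5
'Z': A..Z range, ord('Z') − ord('A') = 25
'V': A..Z range, ord('V') − ord('A') = 21
'm': a..z range, 26 + ord('m') − ord('a') = 38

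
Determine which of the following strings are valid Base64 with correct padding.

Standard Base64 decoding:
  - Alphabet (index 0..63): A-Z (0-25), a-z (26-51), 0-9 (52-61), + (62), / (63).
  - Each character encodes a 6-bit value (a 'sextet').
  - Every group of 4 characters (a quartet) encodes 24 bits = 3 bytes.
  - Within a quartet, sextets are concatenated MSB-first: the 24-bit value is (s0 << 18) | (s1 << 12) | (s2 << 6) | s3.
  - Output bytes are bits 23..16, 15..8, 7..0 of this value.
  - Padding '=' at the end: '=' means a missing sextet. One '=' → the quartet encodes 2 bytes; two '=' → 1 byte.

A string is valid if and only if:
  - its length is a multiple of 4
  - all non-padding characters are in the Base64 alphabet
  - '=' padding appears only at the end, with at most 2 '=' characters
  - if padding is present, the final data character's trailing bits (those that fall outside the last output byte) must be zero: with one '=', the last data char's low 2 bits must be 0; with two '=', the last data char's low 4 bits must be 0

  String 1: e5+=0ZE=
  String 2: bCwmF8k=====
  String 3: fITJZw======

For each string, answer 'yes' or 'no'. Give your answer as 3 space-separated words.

String 1: 'e5+=0ZE=' → invalid (bad char(s): ['=']; '=' in middle)
String 2: 'bCwmF8k=====' → invalid (5 pad chars (max 2))
String 3: 'fITJZw======' → invalid (6 pad chars (max 2))

Answer: no no no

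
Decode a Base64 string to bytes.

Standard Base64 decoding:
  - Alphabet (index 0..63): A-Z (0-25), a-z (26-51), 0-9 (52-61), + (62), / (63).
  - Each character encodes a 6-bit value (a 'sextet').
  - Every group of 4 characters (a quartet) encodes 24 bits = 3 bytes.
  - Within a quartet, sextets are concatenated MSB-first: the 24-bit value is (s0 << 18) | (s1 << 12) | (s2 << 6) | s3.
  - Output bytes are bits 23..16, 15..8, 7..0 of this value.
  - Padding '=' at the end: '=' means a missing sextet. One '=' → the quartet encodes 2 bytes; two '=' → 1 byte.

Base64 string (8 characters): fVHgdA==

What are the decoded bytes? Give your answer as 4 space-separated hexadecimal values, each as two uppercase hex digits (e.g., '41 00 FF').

Answer: 7D 51 E0 74

Derivation:
After char 0 ('f'=31): chars_in_quartet=1 acc=0x1F bytes_emitted=0
After char 1 ('V'=21): chars_in_quartet=2 acc=0x7D5 bytes_emitted=0
After char 2 ('H'=7): chars_in_quartet=3 acc=0x1F547 bytes_emitted=0
After char 3 ('g'=32): chars_in_quartet=4 acc=0x7D51E0 -> emit 7D 51 E0, reset; bytes_emitted=3
After char 4 ('d'=29): chars_in_quartet=1 acc=0x1D bytes_emitted=3
After char 5 ('A'=0): chars_in_quartet=2 acc=0x740 bytes_emitted=3
Padding '==': partial quartet acc=0x740 -> emit 74; bytes_emitted=4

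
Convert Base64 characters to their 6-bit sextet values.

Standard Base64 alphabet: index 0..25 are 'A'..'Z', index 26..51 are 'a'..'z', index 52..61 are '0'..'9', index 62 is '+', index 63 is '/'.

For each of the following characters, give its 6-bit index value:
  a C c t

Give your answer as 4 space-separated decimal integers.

Answer: 26 2 28 45

Derivation:
'a': a..z range, 26 + ord('a') − ord('a') = 26
'C': A..Z range, ord('C') − ord('A') = 2
'c': a..z range, 26 + ord('c') − ord('a') = 28
't': a..z range, 26 + ord('t') − ord('a') = 45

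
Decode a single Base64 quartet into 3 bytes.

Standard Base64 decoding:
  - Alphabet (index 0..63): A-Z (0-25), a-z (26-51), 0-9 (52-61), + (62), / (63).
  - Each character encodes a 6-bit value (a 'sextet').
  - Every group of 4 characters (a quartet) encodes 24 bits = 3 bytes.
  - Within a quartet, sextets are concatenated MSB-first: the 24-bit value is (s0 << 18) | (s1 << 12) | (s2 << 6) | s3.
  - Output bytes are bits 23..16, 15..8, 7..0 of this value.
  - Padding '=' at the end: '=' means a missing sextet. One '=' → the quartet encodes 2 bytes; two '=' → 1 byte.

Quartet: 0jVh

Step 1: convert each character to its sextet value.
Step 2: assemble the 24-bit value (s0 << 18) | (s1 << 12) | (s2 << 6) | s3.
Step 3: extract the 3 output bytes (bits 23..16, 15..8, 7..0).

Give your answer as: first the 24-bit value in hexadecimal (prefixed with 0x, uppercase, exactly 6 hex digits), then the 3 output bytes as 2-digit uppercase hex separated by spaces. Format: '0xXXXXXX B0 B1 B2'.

Sextets: 0=52, j=35, V=21, h=33
24-bit: (52<<18) | (35<<12) | (21<<6) | 33
      = 0xD00000 | 0x023000 | 0x000540 | 0x000021
      = 0xD23561
Bytes: (v>>16)&0xFF=D2, (v>>8)&0xFF=35, v&0xFF=61

Answer: 0xD23561 D2 35 61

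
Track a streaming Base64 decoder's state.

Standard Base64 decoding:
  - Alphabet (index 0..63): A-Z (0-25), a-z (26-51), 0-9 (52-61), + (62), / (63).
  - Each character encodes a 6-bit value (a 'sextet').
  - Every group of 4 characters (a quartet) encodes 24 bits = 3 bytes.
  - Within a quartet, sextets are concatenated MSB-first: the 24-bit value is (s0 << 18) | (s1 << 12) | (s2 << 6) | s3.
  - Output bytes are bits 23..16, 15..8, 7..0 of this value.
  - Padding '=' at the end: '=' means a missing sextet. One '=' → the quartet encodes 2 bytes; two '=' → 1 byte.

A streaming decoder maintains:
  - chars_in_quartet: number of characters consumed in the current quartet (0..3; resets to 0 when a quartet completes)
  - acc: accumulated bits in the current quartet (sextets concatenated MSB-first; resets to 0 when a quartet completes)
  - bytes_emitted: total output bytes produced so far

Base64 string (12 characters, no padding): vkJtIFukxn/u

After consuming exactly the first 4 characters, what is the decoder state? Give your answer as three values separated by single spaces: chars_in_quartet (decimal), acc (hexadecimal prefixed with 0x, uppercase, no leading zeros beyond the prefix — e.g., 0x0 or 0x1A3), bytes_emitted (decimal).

After char 0 ('v'=47): chars_in_quartet=1 acc=0x2F bytes_emitted=0
After char 1 ('k'=36): chars_in_quartet=2 acc=0xBE4 bytes_emitted=0
After char 2 ('J'=9): chars_in_quartet=3 acc=0x2F909 bytes_emitted=0
After char 3 ('t'=45): chars_in_quartet=4 acc=0xBE426D -> emit BE 42 6D, reset; bytes_emitted=3

Answer: 0 0x0 3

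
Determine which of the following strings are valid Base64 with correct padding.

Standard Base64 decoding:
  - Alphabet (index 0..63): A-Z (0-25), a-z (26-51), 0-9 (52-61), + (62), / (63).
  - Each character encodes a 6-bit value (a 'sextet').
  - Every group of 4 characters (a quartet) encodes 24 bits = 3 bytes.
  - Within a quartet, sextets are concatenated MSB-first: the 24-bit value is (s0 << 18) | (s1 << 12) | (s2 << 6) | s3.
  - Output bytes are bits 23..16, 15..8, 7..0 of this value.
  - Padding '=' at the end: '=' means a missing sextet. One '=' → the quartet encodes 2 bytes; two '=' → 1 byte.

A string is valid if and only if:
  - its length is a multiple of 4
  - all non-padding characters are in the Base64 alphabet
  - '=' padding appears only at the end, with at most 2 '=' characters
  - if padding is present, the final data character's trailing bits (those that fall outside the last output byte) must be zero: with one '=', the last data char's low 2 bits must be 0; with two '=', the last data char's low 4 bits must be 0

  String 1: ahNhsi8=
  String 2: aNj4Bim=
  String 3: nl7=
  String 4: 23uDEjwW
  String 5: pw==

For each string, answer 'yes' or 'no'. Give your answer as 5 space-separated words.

String 1: 'ahNhsi8=' → valid
String 2: 'aNj4Bim=' → invalid (bad trailing bits)
String 3: 'nl7=' → invalid (bad trailing bits)
String 4: '23uDEjwW' → valid
String 5: 'pw==' → valid

Answer: yes no no yes yes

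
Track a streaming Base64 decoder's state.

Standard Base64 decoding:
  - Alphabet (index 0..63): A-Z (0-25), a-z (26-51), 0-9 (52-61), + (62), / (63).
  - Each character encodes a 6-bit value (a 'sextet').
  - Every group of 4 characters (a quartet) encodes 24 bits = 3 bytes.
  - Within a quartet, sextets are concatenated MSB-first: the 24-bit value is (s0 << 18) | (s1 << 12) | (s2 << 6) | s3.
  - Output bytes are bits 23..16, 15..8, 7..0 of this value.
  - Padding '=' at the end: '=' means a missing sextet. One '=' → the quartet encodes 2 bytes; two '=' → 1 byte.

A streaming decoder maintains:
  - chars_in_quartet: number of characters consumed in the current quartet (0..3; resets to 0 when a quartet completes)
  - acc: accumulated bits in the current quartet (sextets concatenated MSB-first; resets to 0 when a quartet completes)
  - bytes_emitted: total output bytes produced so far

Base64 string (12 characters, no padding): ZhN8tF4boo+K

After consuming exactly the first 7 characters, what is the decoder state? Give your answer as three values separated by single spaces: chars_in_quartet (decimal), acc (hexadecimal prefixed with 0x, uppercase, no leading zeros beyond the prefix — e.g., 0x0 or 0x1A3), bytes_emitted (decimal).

Answer: 3 0x2D178 3

Derivation:
After char 0 ('Z'=25): chars_in_quartet=1 acc=0x19 bytes_emitted=0
After char 1 ('h'=33): chars_in_quartet=2 acc=0x661 bytes_emitted=0
After char 2 ('N'=13): chars_in_quartet=3 acc=0x1984D bytes_emitted=0
After char 3 ('8'=60): chars_in_quartet=4 acc=0x66137C -> emit 66 13 7C, reset; bytes_emitted=3
After char 4 ('t'=45): chars_in_quartet=1 acc=0x2D bytes_emitted=3
After char 5 ('F'=5): chars_in_quartet=2 acc=0xB45 bytes_emitted=3
After char 6 ('4'=56): chars_in_quartet=3 acc=0x2D178 bytes_emitted=3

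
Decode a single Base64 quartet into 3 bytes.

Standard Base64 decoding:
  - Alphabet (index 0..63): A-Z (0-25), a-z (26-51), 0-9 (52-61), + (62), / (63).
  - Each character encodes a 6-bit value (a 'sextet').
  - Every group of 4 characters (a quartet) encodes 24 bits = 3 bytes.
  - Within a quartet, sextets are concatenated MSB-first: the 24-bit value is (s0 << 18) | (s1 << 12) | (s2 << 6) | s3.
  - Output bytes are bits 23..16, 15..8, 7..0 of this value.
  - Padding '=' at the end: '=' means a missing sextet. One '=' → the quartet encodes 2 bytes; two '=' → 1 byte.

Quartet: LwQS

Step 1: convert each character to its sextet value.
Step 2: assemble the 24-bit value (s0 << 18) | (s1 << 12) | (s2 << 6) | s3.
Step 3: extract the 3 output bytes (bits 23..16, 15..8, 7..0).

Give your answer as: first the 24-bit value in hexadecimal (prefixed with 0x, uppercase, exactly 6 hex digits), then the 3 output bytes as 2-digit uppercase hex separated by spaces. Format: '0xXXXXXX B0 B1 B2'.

Sextets: L=11, w=48, Q=16, S=18
24-bit: (11<<18) | (48<<12) | (16<<6) | 18
      = 0x2C0000 | 0x030000 | 0x000400 | 0x000012
      = 0x2F0412
Bytes: (v>>16)&0xFF=2F, (v>>8)&0xFF=04, v&0xFF=12

Answer: 0x2F0412 2F 04 12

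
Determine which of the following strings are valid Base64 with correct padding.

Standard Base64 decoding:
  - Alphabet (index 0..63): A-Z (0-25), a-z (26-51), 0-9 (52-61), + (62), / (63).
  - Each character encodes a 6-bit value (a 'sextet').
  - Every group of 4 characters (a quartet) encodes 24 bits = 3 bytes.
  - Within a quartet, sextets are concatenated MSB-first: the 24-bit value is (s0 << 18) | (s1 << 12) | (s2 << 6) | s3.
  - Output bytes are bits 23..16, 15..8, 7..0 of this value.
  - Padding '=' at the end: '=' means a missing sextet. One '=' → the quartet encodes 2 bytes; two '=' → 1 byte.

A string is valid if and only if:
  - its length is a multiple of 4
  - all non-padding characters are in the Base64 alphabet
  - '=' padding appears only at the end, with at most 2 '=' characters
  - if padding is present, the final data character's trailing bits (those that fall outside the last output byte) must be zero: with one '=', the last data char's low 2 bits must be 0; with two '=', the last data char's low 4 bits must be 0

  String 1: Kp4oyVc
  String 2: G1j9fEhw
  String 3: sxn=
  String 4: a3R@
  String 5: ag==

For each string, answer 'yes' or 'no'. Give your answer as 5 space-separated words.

Answer: no yes no no yes

Derivation:
String 1: 'Kp4oyVc' → invalid (len=7 not mult of 4)
String 2: 'G1j9fEhw' → valid
String 3: 'sxn=' → invalid (bad trailing bits)
String 4: 'a3R@' → invalid (bad char(s): ['@'])
String 5: 'ag==' → valid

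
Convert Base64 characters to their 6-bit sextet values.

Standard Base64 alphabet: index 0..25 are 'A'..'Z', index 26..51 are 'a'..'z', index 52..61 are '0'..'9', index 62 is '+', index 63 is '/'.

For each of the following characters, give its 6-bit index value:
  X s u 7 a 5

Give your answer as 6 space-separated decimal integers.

Answer: 23 44 46 59 26 57

Derivation:
'X': A..Z range, ord('X') − ord('A') = 23
's': a..z range, 26 + ord('s') − ord('a') = 44
'u': a..z range, 26 + ord('u') − ord('a') = 46
'7': 0..9 range, 52 + ord('7') − ord('0') = 59
'a': a..z range, 26 + ord('a') − ord('a') = 26
'5': 0..9 range, 52 + ord('5') − ord('0') = 57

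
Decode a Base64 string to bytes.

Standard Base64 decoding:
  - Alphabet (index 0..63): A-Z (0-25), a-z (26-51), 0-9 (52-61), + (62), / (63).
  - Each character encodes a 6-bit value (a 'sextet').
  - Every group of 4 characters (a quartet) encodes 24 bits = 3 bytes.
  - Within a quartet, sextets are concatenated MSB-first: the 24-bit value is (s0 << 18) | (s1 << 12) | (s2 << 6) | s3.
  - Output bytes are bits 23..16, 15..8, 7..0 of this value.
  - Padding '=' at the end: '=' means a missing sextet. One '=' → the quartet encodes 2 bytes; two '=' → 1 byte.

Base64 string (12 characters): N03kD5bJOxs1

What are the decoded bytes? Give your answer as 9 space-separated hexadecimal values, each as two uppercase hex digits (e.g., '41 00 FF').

After char 0 ('N'=13): chars_in_quartet=1 acc=0xD bytes_emitted=0
After char 1 ('0'=52): chars_in_quartet=2 acc=0x374 bytes_emitted=0
After char 2 ('3'=55): chars_in_quartet=3 acc=0xDD37 bytes_emitted=0
After char 3 ('k'=36): chars_in_quartet=4 acc=0x374DE4 -> emit 37 4D E4, reset; bytes_emitted=3
After char 4 ('D'=3): chars_in_quartet=1 acc=0x3 bytes_emitted=3
After char 5 ('5'=57): chars_in_quartet=2 acc=0xF9 bytes_emitted=3
After char 6 ('b'=27): chars_in_quartet=3 acc=0x3E5B bytes_emitted=3
After char 7 ('J'=9): chars_in_quartet=4 acc=0xF96C9 -> emit 0F 96 C9, reset; bytes_emitted=6
After char 8 ('O'=14): chars_in_quartet=1 acc=0xE bytes_emitted=6
After char 9 ('x'=49): chars_in_quartet=2 acc=0x3B1 bytes_emitted=6
After char 10 ('s'=44): chars_in_quartet=3 acc=0xEC6C bytes_emitted=6
After char 11 ('1'=53): chars_in_quartet=4 acc=0x3B1B35 -> emit 3B 1B 35, reset; bytes_emitted=9

Answer: 37 4D E4 0F 96 C9 3B 1B 35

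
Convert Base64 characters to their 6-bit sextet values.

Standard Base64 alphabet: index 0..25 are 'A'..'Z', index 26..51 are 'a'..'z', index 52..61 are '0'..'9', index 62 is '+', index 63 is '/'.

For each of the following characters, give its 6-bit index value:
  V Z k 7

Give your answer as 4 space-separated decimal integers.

'V': A..Z range, ord('V') − ord('A') = 21
'Z': A..Z range, ord('Z') − ord('A') = 25
'k': a..z range, 26 + ord('k') − ord('a') = 36
'7': 0..9 range, 52 + ord('7') − ord('0') = 59

Answer: 21 25 36 59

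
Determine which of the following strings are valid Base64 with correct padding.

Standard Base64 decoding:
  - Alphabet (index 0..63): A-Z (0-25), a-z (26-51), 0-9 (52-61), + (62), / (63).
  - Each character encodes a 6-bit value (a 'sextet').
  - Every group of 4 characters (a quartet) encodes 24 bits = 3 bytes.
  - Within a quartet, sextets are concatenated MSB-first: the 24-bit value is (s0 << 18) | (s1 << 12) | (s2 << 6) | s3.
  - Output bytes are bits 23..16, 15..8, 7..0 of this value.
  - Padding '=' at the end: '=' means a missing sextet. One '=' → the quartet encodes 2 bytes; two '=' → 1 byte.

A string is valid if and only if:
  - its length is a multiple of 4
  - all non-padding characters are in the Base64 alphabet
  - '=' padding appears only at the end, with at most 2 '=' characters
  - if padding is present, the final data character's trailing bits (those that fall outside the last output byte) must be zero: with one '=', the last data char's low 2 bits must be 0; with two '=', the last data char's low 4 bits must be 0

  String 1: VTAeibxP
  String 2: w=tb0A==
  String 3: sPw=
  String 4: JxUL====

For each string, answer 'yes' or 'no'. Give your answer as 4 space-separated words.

Answer: yes no yes no

Derivation:
String 1: 'VTAeibxP' → valid
String 2: 'w=tb0A==' → invalid (bad char(s): ['=']; '=' in middle)
String 3: 'sPw=' → valid
String 4: 'JxUL====' → invalid (4 pad chars (max 2))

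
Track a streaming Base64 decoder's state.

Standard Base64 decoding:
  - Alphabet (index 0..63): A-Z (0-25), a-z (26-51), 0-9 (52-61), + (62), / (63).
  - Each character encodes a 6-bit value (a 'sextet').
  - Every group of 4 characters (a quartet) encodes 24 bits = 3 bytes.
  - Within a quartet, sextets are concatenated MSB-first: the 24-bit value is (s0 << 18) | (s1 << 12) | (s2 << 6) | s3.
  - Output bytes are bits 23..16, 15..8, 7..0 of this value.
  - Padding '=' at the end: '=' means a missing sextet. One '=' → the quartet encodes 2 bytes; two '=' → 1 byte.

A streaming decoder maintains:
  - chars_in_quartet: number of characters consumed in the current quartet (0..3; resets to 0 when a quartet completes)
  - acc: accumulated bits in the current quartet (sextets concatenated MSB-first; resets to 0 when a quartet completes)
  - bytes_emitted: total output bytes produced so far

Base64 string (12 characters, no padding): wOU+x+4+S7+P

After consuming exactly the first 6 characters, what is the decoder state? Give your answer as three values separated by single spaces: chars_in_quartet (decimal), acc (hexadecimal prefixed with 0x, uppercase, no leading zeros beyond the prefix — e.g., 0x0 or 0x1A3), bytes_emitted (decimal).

Answer: 2 0xC7E 3

Derivation:
After char 0 ('w'=48): chars_in_quartet=1 acc=0x30 bytes_emitted=0
After char 1 ('O'=14): chars_in_quartet=2 acc=0xC0E bytes_emitted=0
After char 2 ('U'=20): chars_in_quartet=3 acc=0x30394 bytes_emitted=0
After char 3 ('+'=62): chars_in_quartet=4 acc=0xC0E53E -> emit C0 E5 3E, reset; bytes_emitted=3
After char 4 ('x'=49): chars_in_quartet=1 acc=0x31 bytes_emitted=3
After char 5 ('+'=62): chars_in_quartet=2 acc=0xC7E bytes_emitted=3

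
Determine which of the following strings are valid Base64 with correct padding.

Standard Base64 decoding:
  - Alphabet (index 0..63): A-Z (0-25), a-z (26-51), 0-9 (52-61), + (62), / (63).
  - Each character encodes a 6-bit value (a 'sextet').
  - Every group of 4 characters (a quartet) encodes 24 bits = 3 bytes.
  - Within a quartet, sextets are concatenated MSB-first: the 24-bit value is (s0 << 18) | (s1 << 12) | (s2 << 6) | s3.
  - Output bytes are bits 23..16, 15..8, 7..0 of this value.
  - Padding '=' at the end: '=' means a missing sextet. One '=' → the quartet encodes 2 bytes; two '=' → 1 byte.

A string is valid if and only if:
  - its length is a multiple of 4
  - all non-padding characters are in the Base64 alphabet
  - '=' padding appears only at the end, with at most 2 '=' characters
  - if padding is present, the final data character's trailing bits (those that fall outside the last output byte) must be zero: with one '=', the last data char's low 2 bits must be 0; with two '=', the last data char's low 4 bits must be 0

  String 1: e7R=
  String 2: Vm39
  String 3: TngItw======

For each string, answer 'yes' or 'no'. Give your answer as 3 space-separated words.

Answer: no yes no

Derivation:
String 1: 'e7R=' → invalid (bad trailing bits)
String 2: 'Vm39' → valid
String 3: 'TngItw======' → invalid (6 pad chars (max 2))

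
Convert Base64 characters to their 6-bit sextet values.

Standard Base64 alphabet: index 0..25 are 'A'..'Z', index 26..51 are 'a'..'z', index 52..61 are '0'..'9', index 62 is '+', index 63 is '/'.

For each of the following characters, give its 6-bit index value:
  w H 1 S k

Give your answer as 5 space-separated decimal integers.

Answer: 48 7 53 18 36

Derivation:
'w': a..z range, 26 + ord('w') − ord('a') = 48
'H': A..Z range, ord('H') − ord('A') = 7
'1': 0..9 range, 52 + ord('1') − ord('0') = 53
'S': A..Z range, ord('S') − ord('A') = 18
'k': a..z range, 26 + ord('k') − ord('a') = 36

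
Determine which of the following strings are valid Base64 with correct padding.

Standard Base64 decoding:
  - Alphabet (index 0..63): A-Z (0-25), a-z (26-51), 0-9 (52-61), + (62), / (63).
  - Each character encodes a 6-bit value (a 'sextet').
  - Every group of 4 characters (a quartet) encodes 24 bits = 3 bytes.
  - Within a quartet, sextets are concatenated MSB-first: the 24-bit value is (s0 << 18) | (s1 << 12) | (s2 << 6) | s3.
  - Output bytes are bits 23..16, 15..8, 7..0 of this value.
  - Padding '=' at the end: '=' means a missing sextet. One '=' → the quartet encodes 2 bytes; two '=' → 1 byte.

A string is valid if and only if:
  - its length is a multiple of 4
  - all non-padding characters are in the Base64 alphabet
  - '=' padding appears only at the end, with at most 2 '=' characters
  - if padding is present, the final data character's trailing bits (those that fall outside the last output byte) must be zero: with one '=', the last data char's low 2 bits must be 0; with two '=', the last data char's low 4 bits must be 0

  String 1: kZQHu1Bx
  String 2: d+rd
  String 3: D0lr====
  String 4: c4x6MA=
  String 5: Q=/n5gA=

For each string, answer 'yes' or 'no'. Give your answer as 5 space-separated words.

String 1: 'kZQHu1Bx' → valid
String 2: 'd+rd' → valid
String 3: 'D0lr====' → invalid (4 pad chars (max 2))
String 4: 'c4x6MA=' → invalid (len=7 not mult of 4)
String 5: 'Q=/n5gA=' → invalid (bad char(s): ['=']; '=' in middle)

Answer: yes yes no no no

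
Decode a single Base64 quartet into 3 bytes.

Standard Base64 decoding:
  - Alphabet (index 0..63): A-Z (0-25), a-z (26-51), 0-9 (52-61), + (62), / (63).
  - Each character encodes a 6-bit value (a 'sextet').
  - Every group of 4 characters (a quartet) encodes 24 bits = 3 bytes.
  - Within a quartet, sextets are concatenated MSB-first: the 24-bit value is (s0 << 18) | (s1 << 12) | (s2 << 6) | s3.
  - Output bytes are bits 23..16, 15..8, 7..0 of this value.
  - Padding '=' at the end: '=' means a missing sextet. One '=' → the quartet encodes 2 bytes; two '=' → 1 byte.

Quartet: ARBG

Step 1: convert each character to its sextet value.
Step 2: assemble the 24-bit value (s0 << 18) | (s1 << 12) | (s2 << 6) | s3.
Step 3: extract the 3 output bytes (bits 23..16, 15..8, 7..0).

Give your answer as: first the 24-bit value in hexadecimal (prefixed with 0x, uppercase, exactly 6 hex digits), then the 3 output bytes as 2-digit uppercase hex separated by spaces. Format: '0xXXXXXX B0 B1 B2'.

Answer: 0x011046 01 10 46

Derivation:
Sextets: A=0, R=17, B=1, G=6
24-bit: (0<<18) | (17<<12) | (1<<6) | 6
      = 0x000000 | 0x011000 | 0x000040 | 0x000006
      = 0x011046
Bytes: (v>>16)&0xFF=01, (v>>8)&0xFF=10, v&0xFF=46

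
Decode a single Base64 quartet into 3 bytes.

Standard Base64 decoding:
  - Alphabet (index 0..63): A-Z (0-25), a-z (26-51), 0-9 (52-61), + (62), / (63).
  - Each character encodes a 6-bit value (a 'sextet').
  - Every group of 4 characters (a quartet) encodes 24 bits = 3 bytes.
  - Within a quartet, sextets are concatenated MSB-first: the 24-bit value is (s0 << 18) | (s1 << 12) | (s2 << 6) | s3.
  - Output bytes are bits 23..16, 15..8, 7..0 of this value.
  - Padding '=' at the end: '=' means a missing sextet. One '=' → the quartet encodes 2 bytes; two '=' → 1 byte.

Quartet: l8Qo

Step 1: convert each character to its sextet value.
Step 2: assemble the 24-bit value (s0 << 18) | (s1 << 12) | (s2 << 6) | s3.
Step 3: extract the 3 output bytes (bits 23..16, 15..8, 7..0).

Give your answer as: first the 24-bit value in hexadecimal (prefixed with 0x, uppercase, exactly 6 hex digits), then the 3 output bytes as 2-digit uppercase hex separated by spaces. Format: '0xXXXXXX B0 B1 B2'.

Sextets: l=37, 8=60, Q=16, o=40
24-bit: (37<<18) | (60<<12) | (16<<6) | 40
      = 0x940000 | 0x03C000 | 0x000400 | 0x000028
      = 0x97C428
Bytes: (v>>16)&0xFF=97, (v>>8)&0xFF=C4, v&0xFF=28

Answer: 0x97C428 97 C4 28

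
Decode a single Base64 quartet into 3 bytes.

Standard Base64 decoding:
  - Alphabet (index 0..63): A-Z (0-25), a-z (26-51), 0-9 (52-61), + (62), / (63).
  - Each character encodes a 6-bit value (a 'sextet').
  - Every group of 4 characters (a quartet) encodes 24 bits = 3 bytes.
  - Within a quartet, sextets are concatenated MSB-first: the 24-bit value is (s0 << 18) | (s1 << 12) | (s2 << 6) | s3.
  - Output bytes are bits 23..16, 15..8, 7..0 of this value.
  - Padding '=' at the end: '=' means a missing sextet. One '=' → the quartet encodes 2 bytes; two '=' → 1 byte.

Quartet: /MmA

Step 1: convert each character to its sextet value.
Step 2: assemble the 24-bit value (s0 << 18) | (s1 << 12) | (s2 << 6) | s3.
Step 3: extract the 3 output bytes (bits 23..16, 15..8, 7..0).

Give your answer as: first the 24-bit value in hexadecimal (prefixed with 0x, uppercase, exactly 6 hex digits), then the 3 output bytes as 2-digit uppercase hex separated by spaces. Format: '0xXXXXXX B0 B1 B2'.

Sextets: /=63, M=12, m=38, A=0
24-bit: (63<<18) | (12<<12) | (38<<6) | 0
      = 0xFC0000 | 0x00C000 | 0x000980 | 0x000000
      = 0xFCC980
Bytes: (v>>16)&0xFF=FC, (v>>8)&0xFF=C9, v&0xFF=80

Answer: 0xFCC980 FC C9 80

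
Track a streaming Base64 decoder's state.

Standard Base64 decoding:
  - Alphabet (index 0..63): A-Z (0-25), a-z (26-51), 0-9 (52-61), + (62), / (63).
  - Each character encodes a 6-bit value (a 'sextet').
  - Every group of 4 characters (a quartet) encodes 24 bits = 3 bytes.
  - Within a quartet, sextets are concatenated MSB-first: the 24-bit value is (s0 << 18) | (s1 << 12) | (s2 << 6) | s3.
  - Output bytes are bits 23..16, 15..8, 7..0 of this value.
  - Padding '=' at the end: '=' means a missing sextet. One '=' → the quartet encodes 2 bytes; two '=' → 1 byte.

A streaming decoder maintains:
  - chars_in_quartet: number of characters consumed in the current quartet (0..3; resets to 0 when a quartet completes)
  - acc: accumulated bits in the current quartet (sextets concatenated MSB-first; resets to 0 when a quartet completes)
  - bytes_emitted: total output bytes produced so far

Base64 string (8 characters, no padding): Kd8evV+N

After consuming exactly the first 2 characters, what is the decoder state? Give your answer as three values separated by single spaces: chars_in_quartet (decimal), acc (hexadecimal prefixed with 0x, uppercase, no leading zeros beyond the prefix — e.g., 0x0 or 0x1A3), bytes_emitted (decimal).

Answer: 2 0x29D 0

Derivation:
After char 0 ('K'=10): chars_in_quartet=1 acc=0xA bytes_emitted=0
After char 1 ('d'=29): chars_in_quartet=2 acc=0x29D bytes_emitted=0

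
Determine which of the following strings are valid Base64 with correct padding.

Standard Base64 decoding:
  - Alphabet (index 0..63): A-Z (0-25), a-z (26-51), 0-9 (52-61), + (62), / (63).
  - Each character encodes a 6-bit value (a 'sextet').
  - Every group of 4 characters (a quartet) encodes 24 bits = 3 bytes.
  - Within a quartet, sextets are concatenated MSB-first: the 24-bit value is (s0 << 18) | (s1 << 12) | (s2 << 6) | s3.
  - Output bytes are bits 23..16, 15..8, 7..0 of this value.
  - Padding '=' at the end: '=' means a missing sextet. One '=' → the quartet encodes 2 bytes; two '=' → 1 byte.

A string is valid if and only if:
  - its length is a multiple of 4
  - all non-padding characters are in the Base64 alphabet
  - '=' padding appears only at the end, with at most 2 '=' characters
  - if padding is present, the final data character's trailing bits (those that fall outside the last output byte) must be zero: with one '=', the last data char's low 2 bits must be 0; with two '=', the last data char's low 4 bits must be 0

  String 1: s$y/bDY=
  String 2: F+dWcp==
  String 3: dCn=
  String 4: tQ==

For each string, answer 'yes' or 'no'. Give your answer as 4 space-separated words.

String 1: 's$y/bDY=' → invalid (bad char(s): ['$'])
String 2: 'F+dWcp==' → invalid (bad trailing bits)
String 3: 'dCn=' → invalid (bad trailing bits)
String 4: 'tQ==' → valid

Answer: no no no yes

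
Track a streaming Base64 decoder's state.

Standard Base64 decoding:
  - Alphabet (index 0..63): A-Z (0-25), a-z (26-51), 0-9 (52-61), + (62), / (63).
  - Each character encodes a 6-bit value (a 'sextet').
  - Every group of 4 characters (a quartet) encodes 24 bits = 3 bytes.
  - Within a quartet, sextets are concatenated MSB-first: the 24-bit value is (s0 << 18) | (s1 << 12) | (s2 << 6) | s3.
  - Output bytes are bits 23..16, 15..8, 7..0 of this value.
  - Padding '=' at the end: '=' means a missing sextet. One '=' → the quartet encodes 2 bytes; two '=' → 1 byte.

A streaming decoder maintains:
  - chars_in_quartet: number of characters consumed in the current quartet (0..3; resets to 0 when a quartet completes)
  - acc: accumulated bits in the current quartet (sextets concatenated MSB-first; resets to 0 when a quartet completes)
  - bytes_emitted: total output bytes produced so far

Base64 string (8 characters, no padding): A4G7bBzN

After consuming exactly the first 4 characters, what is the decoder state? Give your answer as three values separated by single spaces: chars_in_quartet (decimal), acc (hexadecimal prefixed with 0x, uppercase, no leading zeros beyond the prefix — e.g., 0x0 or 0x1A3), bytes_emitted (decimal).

After char 0 ('A'=0): chars_in_quartet=1 acc=0x0 bytes_emitted=0
After char 1 ('4'=56): chars_in_quartet=2 acc=0x38 bytes_emitted=0
After char 2 ('G'=6): chars_in_quartet=3 acc=0xE06 bytes_emitted=0
After char 3 ('7'=59): chars_in_quartet=4 acc=0x381BB -> emit 03 81 BB, reset; bytes_emitted=3

Answer: 0 0x0 3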